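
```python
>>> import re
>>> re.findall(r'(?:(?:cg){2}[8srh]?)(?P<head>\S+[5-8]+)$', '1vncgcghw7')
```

['w7']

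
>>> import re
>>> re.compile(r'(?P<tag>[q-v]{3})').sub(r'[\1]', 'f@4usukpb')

'f@4[usu]kpb'

The pattern matches exactly 3 of a character in [q-v] (captured as 'tag').
Matches: at [3:6] → 'usu'.
`\1` in the replacement pulls in group 1's text for each match.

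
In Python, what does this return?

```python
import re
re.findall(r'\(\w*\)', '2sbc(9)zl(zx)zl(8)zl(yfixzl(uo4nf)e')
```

Since nothing is captured, `findall` lists the 4 matched substrings directly.

['(9)', '(zx)', '(8)', '(uo4nf)']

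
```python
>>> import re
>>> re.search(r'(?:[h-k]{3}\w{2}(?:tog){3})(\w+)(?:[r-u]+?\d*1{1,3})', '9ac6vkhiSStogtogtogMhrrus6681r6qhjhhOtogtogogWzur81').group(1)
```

'Mhrrus6681r6qhjhhOtogtogogWzu'

Pattern: exactly 3 of a character in [h-k], then exactly 2 of a word character, then the literal 'tog' repeated 3 times (non-capturing group); then one or more of a word character (captured); then one or more of a character in [r-u] (lazy), then zero or more of a digit, then 1 to 3 of the literal '1' (non-capturing group).
`search` walks the string left to right and returns the first match it finds.
The match spans [5:51] → 'khiSStogtogtogMhrrus6681r6qhjhhOtogtogogWzur81'.
Captured: group 1 = 'Mhrrus6681r6qhjhhOtogtogogWzu'.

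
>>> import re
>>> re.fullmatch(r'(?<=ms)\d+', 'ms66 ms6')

None

Because the assertion is zero-width, the text it checks is not consumed and won't appear in the result.
`re.fullmatch` is like wrapping the pattern in `^…$` (in single-line mode).
Here the string isn't matched end-to-end, so the call returns None.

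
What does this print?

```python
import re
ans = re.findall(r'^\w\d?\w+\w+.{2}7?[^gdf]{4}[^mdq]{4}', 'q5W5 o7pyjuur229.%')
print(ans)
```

['q5W5 o7pyjuur22']

Pattern: anchored at the start of the string; then a word character, then optionally a digit, then one or more of a word character; then one or more of a word character, then exactly 2 of any character; then optionally a literal '7', then exactly 4 of any character except [gdf], then exactly 4 of any character except [mdq].
Walking the string: at [0:15] → 'q5W5 o7pyjuur22'.
Since nothing is captured, `findall` lists the 1 matched substring directly.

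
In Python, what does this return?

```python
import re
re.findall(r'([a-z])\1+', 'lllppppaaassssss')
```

['l', 'p', 'a', 's']

`\1` is not a pattern — it's the concrete string captured by group 1, re-applied verbatim.
Walking the string: at [0:3] match 'lll', group 1 = 'l'; at [3:7] match 'pppp', group 1 = 'p'; at [7:10] match 'aaa', group 1 = 'a'; at [10:16] match 'ssssss', group 1 = 's'.
With a single group, `findall` returns only what that group captured — 4 items.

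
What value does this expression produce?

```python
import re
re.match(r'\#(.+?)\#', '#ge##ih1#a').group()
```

'#ge#'

`match` is anchored at position 0; if the pattern doesn't fit there, it returns None.
The match spans [0:4] → '#ge#'.
Captured: group 1 = 'ge'.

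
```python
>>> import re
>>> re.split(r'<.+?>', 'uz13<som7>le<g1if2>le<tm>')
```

['uz13', 'le', 'le', '']

Because the quantifier is non-greedy, it stops expanding at the earliest point where the rest of the pattern can succeed.
Matches to split on: at [4:10] → '<som7>'; at [12:19] → '<g1if2>'; at [21:25] → '<tm>'.
Splitting on the pattern gives 4 pieces.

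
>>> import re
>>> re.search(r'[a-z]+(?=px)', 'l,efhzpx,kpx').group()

The lookaround is zero-width — it requires the adjacent text to match without consuming it, so the asserted text isn't part of the match.
`re.search` scans for the first position where the pattern succeeds.
The match spans [2:6] → 'efhz'.

'efhz'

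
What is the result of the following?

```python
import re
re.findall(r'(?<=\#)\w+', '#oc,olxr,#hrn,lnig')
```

['oc', 'hrn']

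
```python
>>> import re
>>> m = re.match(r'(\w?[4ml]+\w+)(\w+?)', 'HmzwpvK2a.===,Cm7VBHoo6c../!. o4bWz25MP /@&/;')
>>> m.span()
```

(0, 9)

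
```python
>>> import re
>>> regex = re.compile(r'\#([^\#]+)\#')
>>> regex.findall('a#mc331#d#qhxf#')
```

Because there's exactly one group, `findall` drops the full match and keeps group 1 from each hit.

['mc331', 'qhxf']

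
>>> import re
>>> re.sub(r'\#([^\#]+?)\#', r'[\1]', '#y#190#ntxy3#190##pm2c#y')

'[y]190[ntxy3]190#[pm2c]y'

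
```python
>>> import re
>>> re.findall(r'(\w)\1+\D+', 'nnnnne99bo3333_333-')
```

['n', '9', '3', '3']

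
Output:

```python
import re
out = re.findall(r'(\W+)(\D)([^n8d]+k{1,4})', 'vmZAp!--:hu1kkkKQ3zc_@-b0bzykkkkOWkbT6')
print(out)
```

[('!--:', 'h', 'u1kkkKQ3zc_@-b0bzykkkkOWk')]

This matches one or more of a non-word character (captured); then a non-digit (captured); then one or more of any character except [n8d], then 1 to 4 of a literal 'k' (captured).
Walking the string: at [5:35] match '!--:hu1kkkKQ3zc_@-b0bzykkkkOWk', groups = ('!--:', 'h', 'u1kkkKQ3zc_@-b0bzykkkkOWk').
With 3 capturing groups, `findall` returns a 3-tuple per match.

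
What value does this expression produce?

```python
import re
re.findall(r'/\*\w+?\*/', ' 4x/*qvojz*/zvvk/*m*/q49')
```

['/*qvojz*/', '/*m*/']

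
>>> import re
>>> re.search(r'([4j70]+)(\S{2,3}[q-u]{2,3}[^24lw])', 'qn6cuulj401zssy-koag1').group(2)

'1zssy'

The match spans [7:15] → 'j401zssy'.
Captured: group 1 = 'j40', group 2 = '1zssy'.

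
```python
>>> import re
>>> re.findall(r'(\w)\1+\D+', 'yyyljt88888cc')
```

['y', '8']

`\1` has to match the exact text group 1 already captured.
Walking the string: at [0:6] match 'yyyljt', group 1 = 'y'; at [6:13] match '88888cc', group 1 = '8'.
With a single group, `findall` returns only what that group captured — 2 items.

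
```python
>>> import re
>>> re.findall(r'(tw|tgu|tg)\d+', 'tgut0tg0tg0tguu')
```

Walking the string: at [5:8] match 'tg0', group 1 = 'tg'; at [8:11] match 'tg0', group 1 = 'tg'.
`findall` collects group 1 from each match (2 total).

['tg', 'tg']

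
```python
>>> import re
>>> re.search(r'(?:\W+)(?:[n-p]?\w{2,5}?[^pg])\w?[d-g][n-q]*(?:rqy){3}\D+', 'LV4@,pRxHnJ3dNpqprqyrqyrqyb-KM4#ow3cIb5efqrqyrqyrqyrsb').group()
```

Pattern: one or more of a non-word character (non-capturing group); then optionally a character in [n-p], then 2 to 5 of a word character (lazy), then any character except [pg] (non-capturing group); then optionally a word character, then a character in [d-g], then zero or more of a character in [n-q]; then the literal 'rqy' repeated 3 times, then one or more of a non-digit.
The match spans [31:54] → '#ow3cIb5efqrqyrqyrqyrsb'.

'#ow3cIb5efqrqyrqyrqyrsb'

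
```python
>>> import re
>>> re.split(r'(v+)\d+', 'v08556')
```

The pattern matches one or more of a literal 'v' (captured); then one or more of a digit.
Matches to split on: at [0:6] → 'v08556'.
`re.split` interleaves the captured-group text with the surrounding fragments.

['', 'v', '']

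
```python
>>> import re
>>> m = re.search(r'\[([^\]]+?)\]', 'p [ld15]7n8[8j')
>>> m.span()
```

(2, 8)

`re.search` tries every starting position until one works.
The match spans [2:8] → '[ld15]'.
Captured: group 1 = 'ld15'.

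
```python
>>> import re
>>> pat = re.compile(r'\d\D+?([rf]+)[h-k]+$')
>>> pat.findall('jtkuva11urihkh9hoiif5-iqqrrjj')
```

['rr']

Pattern: a digit, then one or more of a non-digit (lazy); then one or more of one of [rf] (captured); then one or more of a character in [h-k]; then anchored at the end.
Matches: at [20:29] match '5-iqqrrjj', group 1 = 'rr'.
With a single group, `findall` returns only what that group captured — 1 item.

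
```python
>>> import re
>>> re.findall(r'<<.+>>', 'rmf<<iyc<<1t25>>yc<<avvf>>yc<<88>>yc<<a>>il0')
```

['<<iyc<<1t25>>yc<<avvf>>yc<<88>>yc<<a>>']

Matches: at [3:41] → '<<iyc<<1t25>>yc<<avvf>>yc<<88>>yc<<a>>'.
With no groups in the pattern, `findall` gives back each whole match — 1 here.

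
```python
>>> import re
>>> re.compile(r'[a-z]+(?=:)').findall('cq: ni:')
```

['cq', 'ni']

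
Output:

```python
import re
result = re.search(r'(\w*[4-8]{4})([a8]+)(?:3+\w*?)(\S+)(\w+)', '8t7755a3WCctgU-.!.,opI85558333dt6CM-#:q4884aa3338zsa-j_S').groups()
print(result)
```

('8t7755', 'a', 'WCctgU-.!.,opI85558333dt6CM-#:q4884aa3338zsa-j_', 'S')

Pattern: zero or more of a word character, then exactly 4 of a character in [4-8] (captured); then one or more of one of [a8] (captured); then one or more of the literal '3', then zero or more of a word character (lazy) (non-capturing group); then one or more of a non-whitespace character (captured); then one or more of a word character (captured).
Because the quantifier is non-greedy, it stops expanding at the earliest point where the rest of the pattern can succeed.
`search` walks the string left to right and returns the first match it finds.
The match spans [0:56] → '8t7755a3WCctgU-.!.,opI85558333dt6CM-#:q4884aa3338zsa-j_S'.
Captured: group 1 = '8t7755', group 2 = 'a', group 3 = 'WCctgU-.!.,opI85558333dt6CM-#:q4884aa3338zsa-j_', group 4 = 'S'.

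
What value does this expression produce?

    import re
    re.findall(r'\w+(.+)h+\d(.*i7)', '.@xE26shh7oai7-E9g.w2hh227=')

[('h', 'oai7')]

This matches one or more of a word character; then one or more of any character (captured); then one or more of the literal 'h', then a digit; then zero or more of any character, then the literal 'i7' (captured).
`findall` packs the 2 group values into a tuple for every match.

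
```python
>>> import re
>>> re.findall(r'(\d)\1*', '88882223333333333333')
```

['8', '2', '3']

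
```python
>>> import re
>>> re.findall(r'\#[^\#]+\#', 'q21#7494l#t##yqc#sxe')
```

`findall` yields the raw match text (2 of them) because the pattern has no groups.

['#7494l#', '#yqc#']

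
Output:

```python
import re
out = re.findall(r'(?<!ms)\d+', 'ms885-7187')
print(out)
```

['85', '7187']

Because the assertion is negative and zero-width, positions next to the forbidden text are skipped.
Walking the string: at [3:5] → '85'; at [6:10] → '7187'.
No capturing groups, so `findall` returns the 2 full match strings.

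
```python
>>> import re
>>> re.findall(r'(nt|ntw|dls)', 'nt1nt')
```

Matches: at [0:2] match 'nt', group 1 = 'nt'; at [3:5] match 'nt', group 1 = 'nt'.
Because there's exactly one group, `findall` drops the full match and keeps group 1 from each hit.

['nt', 'nt']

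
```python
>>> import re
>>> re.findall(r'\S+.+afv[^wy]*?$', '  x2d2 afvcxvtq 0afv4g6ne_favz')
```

This matches one or more of a non-whitespace character, then one or more of any character; then the literal 'afv', then zero or more of any character except [wy] (lazy); then anchored at the end.
Walking the string: at [2:30] → 'x2d2 afvcxvtq 0afv4g6ne_favz'.
Since nothing is captured, `findall` lists the 1 matched substring directly.

['x2d2 afvcxvtq 0afv4g6ne_favz']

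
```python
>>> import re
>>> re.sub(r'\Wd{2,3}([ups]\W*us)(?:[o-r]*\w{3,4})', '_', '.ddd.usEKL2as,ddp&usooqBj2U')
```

This matches a non-word character, then 2 to 3 of the literal 'd'; then one of [ups], then zero or more of a non-word character, then the literal 'us' (captured); then zero or more of a character in [o-r], then 3 to 4 of a word character (non-capturing group).
Each match is replaced by '_'.

'.ddd.usEKL2as_'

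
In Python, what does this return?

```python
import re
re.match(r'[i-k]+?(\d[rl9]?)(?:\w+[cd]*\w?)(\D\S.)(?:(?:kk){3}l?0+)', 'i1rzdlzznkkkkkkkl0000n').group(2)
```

'znk'

The pattern matches one or more of a character in [i-k] (lazy); then a digit, then optionally one of [rl9] (captured); then one or more of a word character, then zero or more of one of [cd], then optionally a word character (non-capturing group); then a non-digit, then a non-whitespace character, then any character (captured); then the literal 'kk' repeated 3 times, then optionally the literal 'l', then one or more of a literal '0' (non-capturing group).
`re.match` won't scan ahead — the pattern has to work from the very first character.
The match spans [0:21] → 'i1rzdlzznkkkkkkkl0000'.
Captured: group 1 = '1r', group 2 = 'znk'.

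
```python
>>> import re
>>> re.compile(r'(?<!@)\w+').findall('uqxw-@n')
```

['uqxw']

The negative lookahead/lookbehind blocks any match where the forbidden context is present.
Scanning left to right: at [0:4] → 'uqxw'.
With no groups in the pattern, `findall` gives back each whole match — 1 here.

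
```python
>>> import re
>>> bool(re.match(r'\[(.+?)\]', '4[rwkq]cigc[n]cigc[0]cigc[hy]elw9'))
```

False

With `match`, the pattern is implicitly anchored at the beginning.
Here position 0 doesn't satisfy it, so the call returns None, and `bool(None)` is False.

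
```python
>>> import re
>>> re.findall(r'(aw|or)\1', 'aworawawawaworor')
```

['aw', 'aw', 'or']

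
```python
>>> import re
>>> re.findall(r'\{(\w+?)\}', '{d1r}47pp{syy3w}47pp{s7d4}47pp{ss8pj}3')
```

['d1r', 'syy3w', 's7d4', 'ss8pj']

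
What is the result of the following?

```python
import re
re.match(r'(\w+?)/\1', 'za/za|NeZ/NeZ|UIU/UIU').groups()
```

`\1` has to match the exact text group 1 already captured.
With `match`, the pattern is implicitly anchored at the beginning.
The match spans [0:5] → 'za/za'.
Captured: group 1 = 'za'.

('za',)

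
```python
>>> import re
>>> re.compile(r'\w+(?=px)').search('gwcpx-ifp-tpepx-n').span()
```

The `(?=…)`/`(?<=…)` assertion just peeks at neighbouring text; it doesn't advance the match position.
The match spans [0:3] → 'gwc'.

(0, 3)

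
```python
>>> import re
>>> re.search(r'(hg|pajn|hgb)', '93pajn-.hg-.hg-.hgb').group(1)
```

'pajn'

The match spans [2:6] → 'pajn'.
Captured: group 1 = 'pajn'.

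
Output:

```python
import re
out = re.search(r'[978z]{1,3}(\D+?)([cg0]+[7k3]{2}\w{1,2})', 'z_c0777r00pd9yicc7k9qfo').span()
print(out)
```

This matches 1 to 3 of one of [978z]; then one or more of a non-digit (lazy) (captured); then one or more of one of [cg0], then exactly 2 of one of [7k3], then 1 to 2 of a word character (captured).
`search` walks the string left to right and returns the first match it finds.
The match spans [0:8] → 'z_c0777r'.
Captured: group 1 = '_', group 2 = 'c0777r'.

(0, 8)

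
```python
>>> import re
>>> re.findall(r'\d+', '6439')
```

['6439']

Pattern: one or more of a digit.
Matches: at [0:4] → '6439'.
No capturing groups, so `findall` returns the 1 full match string.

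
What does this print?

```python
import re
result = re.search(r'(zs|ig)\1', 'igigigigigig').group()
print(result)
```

igig

`\1` is not a pattern — it's the concrete string captured by group 1, re-applied verbatim.
Unlike `match`, `search` isn't anchored — it looks for the pattern anywhere in the string.
The match spans [0:4] → 'igig'.
Captured: group 1 = 'ig'.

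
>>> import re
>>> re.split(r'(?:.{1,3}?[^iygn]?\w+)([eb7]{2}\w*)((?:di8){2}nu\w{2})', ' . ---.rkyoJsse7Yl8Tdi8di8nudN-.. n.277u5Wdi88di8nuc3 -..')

The pattern matches 1 to 3 of any character (lazy), then optionally any character except [iygn], then one or more of a word character (non-capturing group); then exactly 2 of one of [eb7], then zero or more of a word character (captured); then the literal 'di8' repeated 2 times, then the literal 'nu', then exactly 2 of a word character (captured).
The group in the pattern means `split` returns the separators' captures alongside the pieces.

[' . ', 'e7Yl8T', 'di8di8nudN', '-.. n.277u5Wdi88di8nuc3 -..']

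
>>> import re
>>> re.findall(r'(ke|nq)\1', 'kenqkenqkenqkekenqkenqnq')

['ke', 'nq']

`\1` is not a pattern — it's the concrete string captured by group 1, re-applied verbatim.
Because there's exactly one group, `findall` drops the full match and keeps group 1 from each hit.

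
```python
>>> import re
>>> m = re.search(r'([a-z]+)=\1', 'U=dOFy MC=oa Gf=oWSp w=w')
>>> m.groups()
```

('w',)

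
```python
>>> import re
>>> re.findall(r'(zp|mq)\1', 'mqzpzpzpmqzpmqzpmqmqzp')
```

['zp', 'mq']

`\1` is not a pattern — it's the concrete string captured by group 1, re-applied verbatim.
With a single group, `findall` returns only what that group captured — 2 items.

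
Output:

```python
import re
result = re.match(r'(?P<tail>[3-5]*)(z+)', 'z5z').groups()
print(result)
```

('', 'z')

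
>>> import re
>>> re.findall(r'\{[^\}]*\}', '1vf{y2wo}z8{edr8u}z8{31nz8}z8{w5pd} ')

Walking the string: at [3:9] → '{y2wo}'; at [11:18] → '{edr8u}'; at [20:27] → '{31nz8}'; at [29:35] → '{w5pd}'.
With no groups in the pattern, `findall` gives back each whole match — 4 here.

['{y2wo}', '{edr8u}', '{31nz8}', '{w5pd}']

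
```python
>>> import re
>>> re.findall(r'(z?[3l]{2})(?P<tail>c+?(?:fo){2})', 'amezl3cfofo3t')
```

Pattern: optionally the literal 'z', then exactly 2 of one of [3l] (captured); then one or more of a literal 'c' (lazy), then the literal 'fo' repeated 2 times (captured as 'tail').
Scanning left to right: at [3:11] match 'zl3cfofo', groups = ('zl3', 'cfofo').
2 groups means the one result is a tuple of 2 captured strings — 1 here.

[('zl3', 'cfofo')]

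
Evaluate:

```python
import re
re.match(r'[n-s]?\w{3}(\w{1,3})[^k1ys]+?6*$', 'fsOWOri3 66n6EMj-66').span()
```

With `match`, the pattern is implicitly anchored at the beginning.
The match spans [0:19] → 'fsOWOri3 66n6EMj-66'.

(0, 19)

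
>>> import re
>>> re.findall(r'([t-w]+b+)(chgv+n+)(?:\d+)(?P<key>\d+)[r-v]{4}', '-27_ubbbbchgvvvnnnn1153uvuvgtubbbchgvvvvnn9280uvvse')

This matches one or more of a character in [t-w], then one or more of a literal 'b' (captured); then the literal 'chg', then one or more of the literal 'v', then one or more of a literal 'n' (captured); then one or more of a digit (non-capturing group); then one or more of a digit (captured as 'key'); then exactly 4 of a character in [r-v].
Scanning left to right: at [4:27] match 'ubbbbchgvvvnnnn1153uvuv', groups = ('ubbbb', 'chgvvvnnnn', '3'); at [28:50] match 'tubbbchgvvvvnn9280uvvs', groups = ('tubbb', 'chgvvvvnn', '0').
`findall` packs the 3 group values into a tuple for every match.

[('ubbbb', 'chgvvvnnnn', '3'), ('tubbb', 'chgvvvvnn', '0')]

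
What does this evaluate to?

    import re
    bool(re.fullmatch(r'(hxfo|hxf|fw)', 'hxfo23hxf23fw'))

False

For `fullmatch`, every character of the input must be accounted for by the pattern.
Here the pattern can't cover the whole string, so the call returns None, and `bool(None)` is False.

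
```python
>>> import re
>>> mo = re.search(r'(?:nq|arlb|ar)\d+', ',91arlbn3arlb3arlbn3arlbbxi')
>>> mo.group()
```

'arlb3'

The match spans [9:14] → 'arlb3'.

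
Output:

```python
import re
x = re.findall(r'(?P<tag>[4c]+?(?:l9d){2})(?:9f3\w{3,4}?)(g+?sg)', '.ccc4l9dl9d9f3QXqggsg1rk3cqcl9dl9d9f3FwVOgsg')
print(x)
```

[('ccc4l9dl9d', 'ggsg'), ('cl9dl9d', 'gsg')]

The pattern matches one or more of one of [4c] (lazy), then the literal 'l9d' repeated 2 times (captured as 'tag'); then the literal '9f', then the literal '3', then 3 to 4 of a word character (lazy) (non-capturing group); then one or more of the literal 'g' (lazy), then the literal 'sg' (captured).
Walking the string: at [1:21] match 'ccc4l9dl9d9f3QXqggsg', groups = ('ccc4l9dl9d', 'ggsg'); at [27:44] match 'cl9dl9d9f3FwVOgsg', groups = ('cl9dl9d', 'gsg').
Multiple groups make `findall` return tuples — one 2-tuple for each match.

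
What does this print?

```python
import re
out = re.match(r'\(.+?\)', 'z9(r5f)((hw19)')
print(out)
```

None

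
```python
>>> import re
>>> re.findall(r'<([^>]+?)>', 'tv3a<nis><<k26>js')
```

['nis', '<k26']

One capturing group, so `findall` returns just the captured substring from each match — 2 in all.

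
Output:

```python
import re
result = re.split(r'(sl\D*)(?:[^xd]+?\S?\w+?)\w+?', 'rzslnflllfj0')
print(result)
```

['rz', 'slnflll', '']

Pattern: the literal 'sl', then zero or more of a non-digit (captured); then one or more of any character except [xd] (lazy), then optionally a non-whitespace character, then one or more of a word character (lazy) (non-capturing group); then one or more of a word character (lazy).
`re.split` interleaves the captured-group text with the surrounding fragments.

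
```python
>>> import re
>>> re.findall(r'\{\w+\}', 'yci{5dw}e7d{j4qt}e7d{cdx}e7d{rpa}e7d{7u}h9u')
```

['{5dw}', '{j4qt}', '{cdx}', '{rpa}', '{7u}']

Since nothing is captured, `findall` lists the 5 matched substrings directly.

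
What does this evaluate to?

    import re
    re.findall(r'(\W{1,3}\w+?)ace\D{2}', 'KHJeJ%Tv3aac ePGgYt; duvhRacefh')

['; duvhR']

The pattern matches 1 to 3 of a non-word character, then one or more of a word character (lazy) (captured); then the literal 'ace', then exactly 2 of a non-digit.
Walking the string: at [19:31] match '; duvhRacefh', group 1 = '; duvhR'.
Because there's exactly one group, `findall` drops the full match and keeps group 1 from the one hit.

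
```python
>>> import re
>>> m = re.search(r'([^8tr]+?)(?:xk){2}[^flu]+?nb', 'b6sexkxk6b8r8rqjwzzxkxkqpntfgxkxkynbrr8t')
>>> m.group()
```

The match spans [27:36] → 'fgxkxkynb'.

'fgxkxkynb'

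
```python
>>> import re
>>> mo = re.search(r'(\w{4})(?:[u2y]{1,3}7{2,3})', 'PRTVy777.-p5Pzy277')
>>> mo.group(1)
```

This matches exactly 4 of a word character (captured); then 1 to 3 of one of [u2y], then 2 to 3 of the literal '7' (non-capturing group).
`search` walks the string left to right and returns the first match it finds.
The match spans [0:8] → 'PRTVy777'.
Captured: group 1 = 'PRTV'.

'PRTV'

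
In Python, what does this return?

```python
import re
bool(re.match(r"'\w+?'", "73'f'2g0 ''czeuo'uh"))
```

False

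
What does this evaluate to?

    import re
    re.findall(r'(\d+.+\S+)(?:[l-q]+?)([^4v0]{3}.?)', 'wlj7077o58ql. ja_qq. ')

[('7077o58ql. ja_', 'q. ')]

Multiple groups make `findall` return tuples — one 2-tuple for the one match.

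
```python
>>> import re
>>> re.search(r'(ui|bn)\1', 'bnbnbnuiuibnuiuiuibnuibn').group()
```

'bnbn'

`\1` is not a pattern — it's the concrete string captured by group 1, re-applied verbatim.
Unlike `match`, `search` isn't anchored — it looks for the pattern anywhere in the string.
The match spans [0:4] → 'bnbn'.
Captured: group 1 = 'bn'.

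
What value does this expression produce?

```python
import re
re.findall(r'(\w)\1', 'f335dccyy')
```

After group 1 captures some text, `\1` only succeeds where that same text appears again.
Matches: at [1:3] match '33', group 1 = '3'; at [5:7] match 'cc', group 1 = 'c'; at [7:9] match 'yy', group 1 = 'y'.
One capturing group, so `findall` returns just the captured substring from each match — 3 in all.

['3', 'c', 'y']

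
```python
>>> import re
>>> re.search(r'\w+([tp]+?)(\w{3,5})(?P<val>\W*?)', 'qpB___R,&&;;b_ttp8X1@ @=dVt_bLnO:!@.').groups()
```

('p', 'B___R', '')

This matches one or more of a word character; then one or more of one of [tp] (lazy) (captured); then 3 to 5 of a word character (captured); then zero or more of a non-word character (lazy) (captured as 'val').
Because the quantifier is non-greedy, it stops expanding at the earliest point where the rest of the pattern can succeed.
`re.search` scans for the first position where the pattern succeeds.
The match spans [0:7] → 'qpB___R'.
Captured: group 1 = 'p', group 2 = 'B___R', group 3 = ''.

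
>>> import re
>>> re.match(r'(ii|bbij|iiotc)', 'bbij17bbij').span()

(0, 4)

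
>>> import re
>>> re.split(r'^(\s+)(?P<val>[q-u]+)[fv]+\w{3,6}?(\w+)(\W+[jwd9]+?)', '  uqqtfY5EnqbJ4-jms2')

['', '  ', 'uqqt', 'nqbJ4', '-j', 'ms2']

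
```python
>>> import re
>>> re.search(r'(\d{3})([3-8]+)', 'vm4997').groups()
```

('499', '7')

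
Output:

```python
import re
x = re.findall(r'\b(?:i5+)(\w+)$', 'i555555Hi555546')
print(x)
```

This matches a word boundary (`\b`, zero-width); then a literal 'i', then one or more of the literal '5' (non-capturing group); then one or more of a word character (captured); then anchored at the end.
Scanning left to right: at [0:15] match 'i555555Hi555546', group 1 = 'Hi555546'.
`findall` collects group 1 from the one match (1 total).

['Hi555546']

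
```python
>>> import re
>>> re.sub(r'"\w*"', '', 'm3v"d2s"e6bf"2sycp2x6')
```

'm3ve6bf"2sycp2x6'

`sub` substitutes '' at each match site.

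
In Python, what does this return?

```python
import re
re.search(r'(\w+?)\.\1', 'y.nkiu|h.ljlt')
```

None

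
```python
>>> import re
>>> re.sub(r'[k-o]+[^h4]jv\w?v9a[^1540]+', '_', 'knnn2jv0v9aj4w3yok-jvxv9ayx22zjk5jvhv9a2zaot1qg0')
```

The pattern matches one or more of a character in [k-o], then any character except [h4]; then the literal 'jv', then optionally a word character; then the literal 'v9a', then one or more of any character except [1540].
Matches: at [0:12] → 'knnn2jv0v9aj'; at [16:32] → 'ok-jvxv9ayx22zjk'.
Every occurrence is swapped for '_'.

'_4w3y_5jvhv9a2zaot1qg0'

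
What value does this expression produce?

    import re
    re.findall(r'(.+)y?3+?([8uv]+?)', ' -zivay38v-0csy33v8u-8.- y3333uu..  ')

Pattern: one or more of any character (captured); then optionally the literal 'y', then one or more of a literal '3' (lazy); then one or more of one of [8uv] (lazy) (captured).
The `?` after the quantifier makes it lazy — it takes as little as possible before letting the rest of the pattern try.
Scanning left to right: at [0:31] match ' -zivay38v-0csy33v8u-8.- y3333u', groups = (' -zivay38v-0csy33v8u-8.- y333', 'u').
2 groups means the one result is a tuple of 2 captured strings — 1 here.

[(' -zivay38v-0csy33v8u-8.- y333', 'u')]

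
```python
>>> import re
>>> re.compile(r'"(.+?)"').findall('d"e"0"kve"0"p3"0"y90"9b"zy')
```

['e', 'kve', 'p3', 'y90']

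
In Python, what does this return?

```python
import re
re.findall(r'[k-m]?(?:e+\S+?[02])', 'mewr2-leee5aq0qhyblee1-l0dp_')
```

['mewr2', 'leee5aq0', 'lee1-l0']

Because the quantifier is non-greedy, it stops expanding at the earliest point where the rest of the pattern can succeed.
With no groups in the pattern, `findall` gives back each whole match — 3 here.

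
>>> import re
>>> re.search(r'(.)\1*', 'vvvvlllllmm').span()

(0, 4)

A backreference is literal: `\1` must see the identical characters the first group matched.
The match spans [0:4] → 'vvvv'.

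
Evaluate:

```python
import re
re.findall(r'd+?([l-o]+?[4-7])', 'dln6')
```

['ln6']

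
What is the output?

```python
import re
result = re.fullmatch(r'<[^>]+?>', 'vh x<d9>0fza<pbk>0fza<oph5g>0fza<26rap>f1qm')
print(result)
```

None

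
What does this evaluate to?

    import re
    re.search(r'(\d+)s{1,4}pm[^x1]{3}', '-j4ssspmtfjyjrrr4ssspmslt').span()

The match spans [2:11] → '4ssspmtfj'.

(2, 11)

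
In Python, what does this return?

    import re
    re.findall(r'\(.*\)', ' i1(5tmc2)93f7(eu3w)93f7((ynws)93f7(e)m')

['(5tmc2)93f7(eu3w)93f7((ynws)93f7(e)']

Matches: at [3:38] → '(5tmc2)93f7(eu3w)93f7((ynws)93f7(e)'.
No capturing groups, so `findall` returns the 1 full match string.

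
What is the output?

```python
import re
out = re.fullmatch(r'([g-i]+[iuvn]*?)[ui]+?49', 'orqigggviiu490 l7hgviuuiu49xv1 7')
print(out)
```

None

`re.fullmatch` is like wrapping the pattern in `^…$` (in single-line mode).
Here there's no way to consume every character, so the call returns None.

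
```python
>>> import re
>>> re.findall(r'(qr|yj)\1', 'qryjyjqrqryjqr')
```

['yj', 'qr']

After group 1 captures some text, `\1` only succeeds where that same text appears again.
With a single group, `findall` returns only what that group captured — 2 items.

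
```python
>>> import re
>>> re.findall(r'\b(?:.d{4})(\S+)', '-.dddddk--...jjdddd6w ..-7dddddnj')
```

['k--...jjdddd6w', 'dnj']

This matches a word boundary (`\b`, zero-width); then any character, then exactly 4 of a literal 'd' (non-capturing group); then one or more of a non-whitespace character (captured).
Because there's exactly one group, `findall` drops the full match and keeps group 1 from each hit.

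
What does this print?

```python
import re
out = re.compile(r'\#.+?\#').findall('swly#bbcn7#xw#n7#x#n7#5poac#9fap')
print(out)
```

['#bbcn7#', '#n7#', '#n7#']

Since nothing is captured, `findall` lists the 3 matched substrings directly.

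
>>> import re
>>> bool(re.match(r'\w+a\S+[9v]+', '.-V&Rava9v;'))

False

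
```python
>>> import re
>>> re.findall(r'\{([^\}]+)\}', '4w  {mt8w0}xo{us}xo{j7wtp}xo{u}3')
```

['mt8w0', 'us', 'j7wtp', 'u']

One capturing group, so `findall` returns just the captured substring from each match — 4 in all.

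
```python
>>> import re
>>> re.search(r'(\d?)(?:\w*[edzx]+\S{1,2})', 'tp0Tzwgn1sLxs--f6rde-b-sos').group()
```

This matches optionally a digit (captured); then zero or more of a word character, then one or more of one of [edzx], then 1 to 2 of a non-whitespace character (non-capturing group).
`re.search` tries every starting position until one works.
The match spans [0:14] → 'tp0Tzwgn1sLxs-'.
Captured: group 1 = ''.

'tp0Tzwgn1sLxs-'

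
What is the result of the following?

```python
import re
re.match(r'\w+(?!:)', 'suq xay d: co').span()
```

(0, 3)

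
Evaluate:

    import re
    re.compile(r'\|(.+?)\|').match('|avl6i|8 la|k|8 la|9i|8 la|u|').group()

With `match`, the pattern is implicitly anchored at the beginning.
The match spans [0:7] → '|avl6i|'.
Captured: group 1 = 'avl6i'.

'|avl6i|'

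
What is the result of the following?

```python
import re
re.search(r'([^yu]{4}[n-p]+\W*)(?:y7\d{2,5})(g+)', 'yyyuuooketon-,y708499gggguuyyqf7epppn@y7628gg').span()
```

(6, 25)

This matches exactly 4 of any character except [yu], then one or more of a character in [n-p], then zero or more of a non-word character (captured); then the literal 'y7', then 2 to 5 of a digit (non-capturing group); then one or more of a literal 'g' (captured).
`re.search` scans for the first position where the pattern succeeds.
The match spans [6:25] → 'oketon-,y708499gggg'.
Captured: group 1 = 'oketon-,', group 2 = 'gggg'.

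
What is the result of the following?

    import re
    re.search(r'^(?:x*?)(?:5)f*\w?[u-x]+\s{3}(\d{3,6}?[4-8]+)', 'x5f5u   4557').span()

(0, 12)

Pattern: anchored at the start of the string; then zero or more of a literal 'x' (lazy) (non-capturing group); then a literal '5' (non-capturing group); then zero or more of a literal 'f', then optionally a word character, then one or more of a character in [u-x]; then exactly 3 of whitespace; then 3 to 6 of a digit (lazy), then one or more of a character in [4-8] (captured).
`re.search` tries every starting position until one works.
The match spans [0:12] → 'x5f5u   4557'.
Captured: group 1 = '4557'.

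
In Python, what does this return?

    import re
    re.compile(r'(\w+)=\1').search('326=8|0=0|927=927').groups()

('0',)

The match spans [6:9] → '0=0'.
Captured: group 1 = '0'.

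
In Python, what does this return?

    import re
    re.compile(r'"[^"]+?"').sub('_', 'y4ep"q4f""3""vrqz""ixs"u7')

Matches: at [4:9] → '"q4f"'; at [9:12] → '"3"'; at [12:18] → '"vrqz"'; at [18:23] → '"ixs"'.
Each match is replaced by '_'.

'y4ep____u7'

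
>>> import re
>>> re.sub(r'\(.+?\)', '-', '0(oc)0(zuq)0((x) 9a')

'0-0-0- 9a'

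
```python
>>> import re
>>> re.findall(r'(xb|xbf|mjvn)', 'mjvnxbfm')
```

Alternation tries branches left to right and keeps the first one that lets the overall match succeed at that position.
Scanning left to right: at [0:4] match 'mjvn', group 1 = 'mjvn'; at [4:6] match 'xb', group 1 = 'xb'.
Because there's exactly one group, `findall` drops the full match and keeps group 1 from each hit.

['mjvn', 'xb']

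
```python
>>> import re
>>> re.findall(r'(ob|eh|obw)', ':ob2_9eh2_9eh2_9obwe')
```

['ob', 'eh', 'eh', 'ob']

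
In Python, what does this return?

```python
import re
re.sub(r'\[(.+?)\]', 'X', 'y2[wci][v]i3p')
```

'y2XXi3p'

Matches: at [2:7] → '[wci]'; at [7:10] → '[v]'.
`sub` substitutes 'X' at each match site.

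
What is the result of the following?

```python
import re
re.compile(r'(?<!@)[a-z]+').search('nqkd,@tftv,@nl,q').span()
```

`(?!…)`/`(?<!…)` only lets a position through if the neighbouring text does NOT match; no characters are consumed.
`re.search` tries every starting position until one works.
The match spans [0:4] → 'nqkd'.

(0, 4)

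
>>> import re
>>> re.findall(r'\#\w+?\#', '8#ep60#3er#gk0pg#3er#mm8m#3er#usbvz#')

Matches: at [1:7] → '#ep60#'; at [10:17] → '#gk0pg#'; at [20:26] → '#mm8m#'; at [29:36] → '#usbvz#'.
No capturing groups, so `findall` returns the 4 full match strings.

['#ep60#', '#gk0pg#', '#mm8m#', '#usbvz#']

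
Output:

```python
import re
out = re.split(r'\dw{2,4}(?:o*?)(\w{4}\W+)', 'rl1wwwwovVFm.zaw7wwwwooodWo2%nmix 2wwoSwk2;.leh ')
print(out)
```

['rl', 'vVFm.', 'zaw', 'dWo2%', 'nmix ', 'Swk2;.', 'leh ']

This matches a digit, then 2 to 4 of the literal 'w'; then zero or more of a literal 'o' (lazy) (non-capturing group); then exactly 4 of a word character, then one or more of a non-word character (captured).
Matches to split on: at [2:13] → '1wwwwovVFm.'; at [16:29] → '7wwwwooodWo2%'; at [34:44] → '2wwoSwk2;.'.
With a capturing group present, the delimiter's captured portion is kept in the result list.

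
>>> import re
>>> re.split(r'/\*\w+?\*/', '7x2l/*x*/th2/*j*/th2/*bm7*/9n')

['7x2l', 'th2', 'th2', '9n']

Matches to split on: at [4:9] → '/*x*/'; at [12:17] → '/*j*/'; at [20:27] → '/*bm7*/'.
Splitting on the pattern gives 4 pieces.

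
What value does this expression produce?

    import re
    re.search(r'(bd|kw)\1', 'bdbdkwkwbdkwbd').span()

After group 1 captures some text, `\1` only succeeds where that same text appears again.
The match spans [0:4] → 'bdbd'.

(0, 4)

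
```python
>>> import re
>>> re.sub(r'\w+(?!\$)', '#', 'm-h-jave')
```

A negative assertion filters positions out without eating any characters.
Matches: at [0:1] → 'm'; at [2:3] → 'h'; at [4:8] → 'jave'.
Each match is replaced by '#'.

'#-#-#'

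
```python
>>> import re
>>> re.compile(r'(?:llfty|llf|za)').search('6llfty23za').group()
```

'llfty'

The regex engine tests alternatives in the order written; an earlier branch that matches wins even if a later one would match more.
The match spans [1:6] → 'llfty'.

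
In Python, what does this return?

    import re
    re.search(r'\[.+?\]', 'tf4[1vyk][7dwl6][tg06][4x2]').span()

(3, 9)

Because the quantifier is non-greedy, it stops expanding at the earliest point where the rest of the pattern can succeed.
The match spans [3:9] → '[1vyk]'.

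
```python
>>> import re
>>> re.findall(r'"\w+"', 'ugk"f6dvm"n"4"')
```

With no groups in the pattern, `findall` gives back each whole match — 2 here.

['"f6dvm"', '"4"']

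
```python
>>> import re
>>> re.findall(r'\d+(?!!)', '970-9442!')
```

The negative lookahead/lookbehind blocks any match where the forbidden context is present.
Scanning left to right: at [0:3] → '970'; at [4:7] → '944'.
Since nothing is captured, `findall` lists the 2 matched substrings directly.

['970', '944']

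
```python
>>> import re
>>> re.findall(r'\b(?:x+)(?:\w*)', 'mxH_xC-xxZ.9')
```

This matches a word boundary (`\b`, zero-width); then one or more of a literal 'x' (non-capturing group); then zero or more of a word character (non-capturing group).
Matches: at [7:10] → 'xxZ'.
No capturing groups, so `findall` returns the 1 full match string.

['xxZ']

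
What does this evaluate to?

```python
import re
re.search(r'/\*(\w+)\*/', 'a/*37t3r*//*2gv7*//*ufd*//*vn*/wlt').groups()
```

The match spans [1:10] → '/*37t3r*/'.
Captured: group 1 = '37t3r'.

('37t3r',)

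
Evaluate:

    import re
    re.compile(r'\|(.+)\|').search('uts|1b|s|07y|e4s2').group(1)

The match spans [3:13] → '|1b|s|07y|'.
Captured: group 1 = '1b|s|07y'.

'1b|s|07y'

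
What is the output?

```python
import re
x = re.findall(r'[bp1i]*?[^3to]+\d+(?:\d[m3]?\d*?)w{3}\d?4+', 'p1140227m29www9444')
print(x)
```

No capturing groups, so `findall` returns the 1 full match string.

['p1140227m29www9444']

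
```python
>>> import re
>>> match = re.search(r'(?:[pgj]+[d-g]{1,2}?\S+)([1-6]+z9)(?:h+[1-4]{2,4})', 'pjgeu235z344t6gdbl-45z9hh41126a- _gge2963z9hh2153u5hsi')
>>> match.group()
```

'pjgeu235z344t6gdbl-45z9hh4112'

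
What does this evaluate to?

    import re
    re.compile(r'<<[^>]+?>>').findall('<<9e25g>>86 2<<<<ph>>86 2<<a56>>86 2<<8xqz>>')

['<<9e25g>>', '<<<<ph>>', '<<a56>>', '<<8xqz>>']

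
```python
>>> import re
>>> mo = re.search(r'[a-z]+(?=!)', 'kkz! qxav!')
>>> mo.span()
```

The positive lookaround only admits positions where the adjacent text matches; those characters stay outside the span.
The match spans [0:3] → 'kkz'.

(0, 3)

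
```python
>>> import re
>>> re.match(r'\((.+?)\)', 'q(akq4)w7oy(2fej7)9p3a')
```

None

With `match`, the pattern is implicitly anchored at the beginning.
Here the string doesn't start with a match, so the call returns None.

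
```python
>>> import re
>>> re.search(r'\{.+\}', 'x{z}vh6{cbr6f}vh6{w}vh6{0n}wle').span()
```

The match spans [1:27] → '{z}vh6{cbr6f}vh6{w}vh6{0n}'.

(1, 27)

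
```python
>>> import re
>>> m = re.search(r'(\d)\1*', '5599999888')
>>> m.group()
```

`\1` is not a pattern — it's the concrete string captured by group 1, re-applied verbatim.
`re.search` tries every starting position until one works.
The match spans [0:2] → '55'.
Captured: group 1 = '5'.

'55'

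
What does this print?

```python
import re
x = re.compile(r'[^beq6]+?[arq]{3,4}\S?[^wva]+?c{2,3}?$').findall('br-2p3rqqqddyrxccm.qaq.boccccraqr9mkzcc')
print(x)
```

['occccraqr9mkzcc']

The pattern matches one or more of any character except [beq6] (lazy), then 3 to 4 of one of [arq]; then optionally a non-whitespace character, then one or more of any character except [wva] (lazy), then 2 to 3 of the literal 'c' (lazy); then anchored at the end.
Scanning left to right: at [24:39] → 'occccraqr9mkzcc'.
Since nothing is captured, `findall` lists the 1 matched substring directly.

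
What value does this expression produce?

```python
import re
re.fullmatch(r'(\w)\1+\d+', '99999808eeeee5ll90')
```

None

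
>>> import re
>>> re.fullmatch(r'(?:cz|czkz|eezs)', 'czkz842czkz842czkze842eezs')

`re.fullmatch` is like wrapping the pattern in `^…$` (in single-line mode).
Here the string isn't matched end-to-end, so the call returns None.

None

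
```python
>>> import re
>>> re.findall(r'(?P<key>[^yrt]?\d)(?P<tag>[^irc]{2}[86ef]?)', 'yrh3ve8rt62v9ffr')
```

[('h3', 've8'), ('62', 'v9f')]

With 2 capturing groups, `findall` returns a 2-tuple per match.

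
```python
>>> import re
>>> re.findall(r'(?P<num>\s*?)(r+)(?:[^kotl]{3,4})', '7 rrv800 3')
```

The pattern matches zero or more of whitespace (lazy) (captured as 'num'); then one or more of a literal 'r' (captured); then 3 to 4 of any character except [kotl] (non-capturing group).
Walking the string: at [1:8] match ' rrv800', groups = (' ', 'rr').
Multiple groups make `findall` return tuples — one 2-tuple for the one match.

[(' ', 'rr')]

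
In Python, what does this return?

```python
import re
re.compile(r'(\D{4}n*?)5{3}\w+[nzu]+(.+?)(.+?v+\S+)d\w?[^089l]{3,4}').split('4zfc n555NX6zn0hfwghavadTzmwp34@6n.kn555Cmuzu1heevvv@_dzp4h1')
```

['4', 'zfc n', 'm', 'wp34@6n.kn555Cmuzu1heevvv@_', '']

Lazy quantifiers expand one character at a time until the remainder of the pattern can match.
`re.split` interleaves the captured-group text with the surrounding fragments.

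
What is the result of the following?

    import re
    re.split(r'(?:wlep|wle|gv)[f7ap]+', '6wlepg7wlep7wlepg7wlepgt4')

Matches to split on: at [1:5] → 'wlep'; at [7:12] → 'wlep7'; at [12:16] → 'wlep'; at [18:22] → 'wlep'.
`split` removes every match and returns the 5 fragments in between.

['6', 'g7', '', 'g7', 'gt4']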